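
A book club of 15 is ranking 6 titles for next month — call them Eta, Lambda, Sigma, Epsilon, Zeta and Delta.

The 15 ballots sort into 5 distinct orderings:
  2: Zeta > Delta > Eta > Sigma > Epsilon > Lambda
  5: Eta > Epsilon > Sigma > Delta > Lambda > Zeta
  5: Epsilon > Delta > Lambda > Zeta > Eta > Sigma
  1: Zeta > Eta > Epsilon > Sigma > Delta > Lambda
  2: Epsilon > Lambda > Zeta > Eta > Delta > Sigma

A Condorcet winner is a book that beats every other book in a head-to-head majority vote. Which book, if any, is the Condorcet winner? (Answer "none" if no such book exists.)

Pairwise majorities:
Eta vs Lambda: Eta preferred on 2+5+1 = 8 ballots; Eta wins 8–7.
Eta vs Sigma: Eta preferred on 2+5+5+1+2 = 15 ballots; Eta wins 15–0.
Eta vs Epsilon: 2+5+1 = 8 for Eta, 7 for Epsilon — Eta by 8–7.
Eta vs Zeta: Eta preferred on 5 ballots; Zeta wins 10–5.
Eta vs Delta: 5+1+2 = 8 for Eta, 7 for Delta — Eta by 8–7.
Lambda vs Sigma: 7 to 8, Sigma.
Lambda vs Epsilon: Lambda is ranked higher on 0 ballots, Epsilon on 15. Epsilon wins 15–0.
Lambda vs Zeta: Lambda preferred on 5+5+2 = 12 ballots; Lambda wins 12–3.
Lambda vs Delta: Lambda preferred on 2 ballots; Delta wins 13–2.
Sigma vs Epsilon: Sigma is ranked higher on 2 ballots, Epsilon on 13. Epsilon wins 13–2.
Sigma vs Zeta: 5 for Sigma, 10 for Zeta — Zeta by 10–5.
Sigma vs Delta: Sigma preferred on 5+1 = 6 ballots; Delta wins 9–6.
Epsilon vs Zeta: Epsilon preferred on 5+5+2 = 12 ballots; Epsilon wins 12–3.
Epsilon vs Delta: Epsilon preferred on 5+5+1+2 = 13 ballots; Epsilon wins 13–2.
Zeta vs Delta: 5 to 10, Delta.
No book is unbeaten: Eta loses to Zeta; Lambda loses to Eta; Sigma loses to Eta; Epsilon loses to Eta; Zeta loses to Lambda; Delta loses to Eta. In particular Eta → Lambda → Zeta → Eta is a majority cycle — no Condorcet winner exists.

none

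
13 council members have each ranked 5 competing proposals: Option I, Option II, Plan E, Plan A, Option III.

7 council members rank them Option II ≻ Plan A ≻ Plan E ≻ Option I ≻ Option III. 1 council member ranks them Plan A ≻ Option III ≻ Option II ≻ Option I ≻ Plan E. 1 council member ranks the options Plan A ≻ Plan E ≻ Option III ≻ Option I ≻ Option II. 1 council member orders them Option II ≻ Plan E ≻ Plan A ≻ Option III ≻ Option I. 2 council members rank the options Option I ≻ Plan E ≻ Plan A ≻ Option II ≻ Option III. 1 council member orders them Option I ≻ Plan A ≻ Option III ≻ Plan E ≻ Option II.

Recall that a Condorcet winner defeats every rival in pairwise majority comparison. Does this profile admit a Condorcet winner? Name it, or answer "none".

Option II

Check each pair by majority over 13 ballots:
Option I vs Option II: 4 to 9, Option II.
Option I vs Plan E: Plan E, 9–4.
Option I vs Plan A: Option I preferred on 2+1 = 3 ballots; Plan A wins 10–3.
Option I vs Option III: 10 to 3, Option I.
Option II–Plan E: Option II 9–4.
Option II vs Plan A: 7+1 = 8 for Option II, 5 for Plan A — Option II by 8–5.
Option II vs Option III: Option II preferred on 7+1+2 = 10 ballots; Option II wins 10–3.
Plan E vs Plan A: Plan A wins 10–3.
Plan E vs Option III: 11 to 2, Plan E.
Plan A vs Option III: Plan A is ranked higher on 7+1+1+1+2+1 = 13 ballots, Option III on 0. Plan A wins 13–0.
Option II beats each of Option I, Plan E, Plan A, Option III — Option II is the Condorcet winner.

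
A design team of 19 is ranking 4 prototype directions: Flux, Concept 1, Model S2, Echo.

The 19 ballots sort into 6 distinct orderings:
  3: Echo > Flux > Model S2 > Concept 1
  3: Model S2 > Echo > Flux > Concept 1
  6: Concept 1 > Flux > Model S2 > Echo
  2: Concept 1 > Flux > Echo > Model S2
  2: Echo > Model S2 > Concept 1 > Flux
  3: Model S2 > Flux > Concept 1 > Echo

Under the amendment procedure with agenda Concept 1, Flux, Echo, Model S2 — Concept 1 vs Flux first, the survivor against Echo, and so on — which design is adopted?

Round 1: Concept 1 vs Flux — 10–9, Concept 1 advances.
Round 2: Concept 1 vs Echo — 11–8, Concept 1 advances.
Round 3: Concept 1 vs Model S2 — 8–11, Model S2 advances.
Model S2 survives the agenda.

Model S2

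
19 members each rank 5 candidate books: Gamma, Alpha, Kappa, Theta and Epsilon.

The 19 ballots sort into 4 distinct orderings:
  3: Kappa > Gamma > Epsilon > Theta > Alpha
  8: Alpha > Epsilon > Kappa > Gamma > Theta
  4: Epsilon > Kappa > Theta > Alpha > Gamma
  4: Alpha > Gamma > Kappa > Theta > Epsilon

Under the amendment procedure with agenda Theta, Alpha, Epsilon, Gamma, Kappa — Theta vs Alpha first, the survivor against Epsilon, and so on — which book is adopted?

Alpha

Round 1: Theta vs Alpha — 7–12, Alpha advances.
Round 2: Alpha vs Epsilon — 12–7, Alpha advances.
Round 3: Alpha vs Gamma — 16–3, Alpha advances.
Round 4: Alpha vs Kappa — 12–7, Alpha advances.
The agenda winner is Alpha.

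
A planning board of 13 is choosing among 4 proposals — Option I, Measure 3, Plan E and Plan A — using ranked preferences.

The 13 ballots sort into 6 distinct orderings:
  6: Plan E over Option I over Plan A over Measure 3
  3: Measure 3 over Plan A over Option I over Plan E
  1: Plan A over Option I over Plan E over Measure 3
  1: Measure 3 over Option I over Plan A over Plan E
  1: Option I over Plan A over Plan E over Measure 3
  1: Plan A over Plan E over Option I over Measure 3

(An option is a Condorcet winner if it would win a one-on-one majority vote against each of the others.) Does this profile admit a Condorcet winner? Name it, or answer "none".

Check each pair by majority over 13 ballots:
Option I vs Measure 3: Option I is ranked higher on 6+1+1+1 = 9 ballots, Measure 3 on 4. Option I wins 9–4.
Option I vs Plan E: 3+1+1+1 = 6 for Option I, 7 for Plan E — Plan E by 7–6.
Option I vs Plan A: Option I preferred on 6+1+1 = 8 ballots; Option I wins 8–5.
Measure 3 vs Plan E: Measure 3 is ranked higher on 3+1 = 4 ballots, Plan E on 9. Plan E wins 9–4.
Measure 3 vs Plan A: Measure 3 is ranked higher on 3+1 = 4 ballots, Plan A on 9. Plan A wins 9–4.
Plan E vs Plan A: 6 to 7, Plan A.
Each option drops at least one matchup (Option I loses to Plan E; Measure 3 loses to Option I; Plan E loses to Plan A; Plan A loses to Option I); the cycle Option I beats Plan A beats Plan E beats Option I rules out a Condorcet winner.

none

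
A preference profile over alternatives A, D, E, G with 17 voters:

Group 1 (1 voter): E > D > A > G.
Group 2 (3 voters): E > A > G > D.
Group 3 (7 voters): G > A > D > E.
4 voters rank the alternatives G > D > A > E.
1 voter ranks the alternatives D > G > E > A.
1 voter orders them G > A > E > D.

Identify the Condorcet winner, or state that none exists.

Head-to-head results (17 voters):
A vs D: A preferred on 3+7+1 = 11 ballots; A wins 11–6.
A vs E: 12 to 5, A.
A vs G: A is ranked higher on 1+3 = 4 ballots, G on 13. G wins 13–4.
D vs E: 12 to 5, D.
D vs G: 1+1 = 2 for D, 15 for G — G by 15–2.
E vs G: 1+3 = 4 for E, 13 for G — G by 13–4.
G beats each of A, D, E — G is the Condorcet winner.

G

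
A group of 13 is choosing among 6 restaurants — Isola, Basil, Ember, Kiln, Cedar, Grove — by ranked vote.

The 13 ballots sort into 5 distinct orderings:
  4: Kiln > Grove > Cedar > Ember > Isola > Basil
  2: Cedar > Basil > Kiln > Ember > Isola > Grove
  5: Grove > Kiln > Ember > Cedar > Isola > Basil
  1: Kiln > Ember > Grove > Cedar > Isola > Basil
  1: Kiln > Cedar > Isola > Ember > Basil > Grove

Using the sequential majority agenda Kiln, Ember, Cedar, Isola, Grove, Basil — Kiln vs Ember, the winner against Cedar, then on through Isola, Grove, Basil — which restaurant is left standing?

Round 1: Kiln vs Ember — 13–0, Kiln advances.
Round 2: Kiln vs Cedar — 11–2, Kiln advances.
Round 3: Kiln vs Isola — 13–0, Kiln advances.
Round 4: Kiln vs Grove — 8–5, Kiln advances.
Round 5: Kiln vs Basil — 11–2, Kiln advances.
Kiln survives the agenda.

Kiln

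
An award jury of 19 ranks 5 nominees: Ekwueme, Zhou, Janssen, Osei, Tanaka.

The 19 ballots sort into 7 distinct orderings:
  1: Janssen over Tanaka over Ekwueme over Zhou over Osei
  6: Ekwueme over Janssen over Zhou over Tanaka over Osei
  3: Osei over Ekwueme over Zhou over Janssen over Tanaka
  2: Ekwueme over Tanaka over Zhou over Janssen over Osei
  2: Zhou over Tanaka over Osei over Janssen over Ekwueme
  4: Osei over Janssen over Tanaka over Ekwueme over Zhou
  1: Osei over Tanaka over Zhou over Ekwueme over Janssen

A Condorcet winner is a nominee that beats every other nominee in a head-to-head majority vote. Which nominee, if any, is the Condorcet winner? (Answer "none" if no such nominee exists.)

none

Pairwise majorities:
Ekwueme vs Zhou: Ekwueme preferred on 1+6+3+2+4 = 16 ballots; Ekwueme wins 16–3.
Ekwueme vs Janssen: Ekwueme is ranked higher on 6+3+2+1 = 12 ballots, Janssen on 7. Ekwueme wins 12–7.
Ekwueme vs Osei: Ekwueme preferred on 1+6+2 = 9 ballots; Osei wins 10–9.
Ekwueme vs Tanaka: 11 to 8, Ekwueme.
Zhou vs Janssen: Zhou is ranked higher on 3+2+2+1 = 8 ballots, Janssen on 11. Janssen wins 11–8.
Zhou vs Osei: Zhou preferred on 1+6+2+2 = 11 ballots; Zhou wins 11–8.
Zhou vs Tanaka: Zhou is ranked higher on 6+3+2 = 11 ballots, Tanaka on 8. Zhou wins 11–8.
Janssen vs Osei: Janssen is ranked higher on 1+6+2 = 9 ballots, Osei on 10. Osei wins 10–9.
Janssen vs Tanaka: Janssen is ranked higher on 1+6+3+4 = 14 ballots, Tanaka on 5. Janssen wins 14–5.
Osei vs Tanaka: Osei is ranked higher on 3+4+1 = 8 ballots, Tanaka on 11. Tanaka wins 11–8.
Every nominee loses at least once (Ekwueme loses to Osei; Zhou loses to Ekwueme; Janssen loses to Ekwueme; Osei loses to Zhou; Tanaka loses to Ekwueme). The majority relation contains the cycle Ekwueme > Zhou > Osei > Ekwueme, so there is no Condorcet winner.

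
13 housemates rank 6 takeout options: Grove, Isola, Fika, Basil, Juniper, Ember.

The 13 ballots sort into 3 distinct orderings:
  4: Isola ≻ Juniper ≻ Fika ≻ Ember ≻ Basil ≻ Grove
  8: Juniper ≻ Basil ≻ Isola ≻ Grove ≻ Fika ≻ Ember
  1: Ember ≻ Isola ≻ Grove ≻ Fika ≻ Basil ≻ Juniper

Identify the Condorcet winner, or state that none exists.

Pairwise majorities:
Grove vs Isola: Isola, 13–0.
Grove vs Fika: Grove wins 9–4.
Grove vs Basil: Basil wins 12–1.
Grove vs Juniper: Juniper, 12–1.
Grove–Ember: Grove 8–5.
Isola–Fika: Isola 13–0.
Isola vs Basil: Basil wins 8–5.
Isola–Juniper: Juniper 8–5.
Isola vs Ember: Isola, 12–1.
Fika vs Basil: Basil, 8–5.
Fika–Juniper: Juniper 12–1.
Fika vs Ember: Fika wins 12–1.
Basil vs Juniper: Juniper, 12–1.
Basil vs Ember: Basil, 8–5.
Juniper vs Ember: Juniper, 12–1.
Juniper beats each of Grove, Isola, Fika, Basil, Ember — Juniper is the Condorcet winner.

Juniper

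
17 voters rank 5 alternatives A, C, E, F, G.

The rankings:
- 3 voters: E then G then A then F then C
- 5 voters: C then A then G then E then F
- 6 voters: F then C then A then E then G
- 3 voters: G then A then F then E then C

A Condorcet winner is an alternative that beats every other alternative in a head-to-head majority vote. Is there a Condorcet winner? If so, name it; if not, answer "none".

none

Check each pair by majority over 17 ballots:
A vs C: 6 to 11, C.
A vs E: 5+6+3 = 14 for A, 3 for E — A by 14–3.
A vs F: 11 to 6, A.
A vs G: A preferred on 5+6 = 11 ballots; A wins 11–6.
C vs E: C is ranked higher on 5+6 = 11 ballots, E on 6. C wins 11–6.
C vs F: 5 for C, 12 for F — F by 12–5.
C vs G: C is ranked higher on 5+6 = 11 ballots, G on 6. C wins 11–6.
E vs F: 8 to 9, F.
E vs G: 9 to 8, E.
F vs G: 6 to 11, G.
No alternative is unbeaten: A loses to C; C loses to F; E loses to A; F loses to A; G loses to A. In particular A beats F beats C beats A is a majority cycle — no Condorcet winner exists.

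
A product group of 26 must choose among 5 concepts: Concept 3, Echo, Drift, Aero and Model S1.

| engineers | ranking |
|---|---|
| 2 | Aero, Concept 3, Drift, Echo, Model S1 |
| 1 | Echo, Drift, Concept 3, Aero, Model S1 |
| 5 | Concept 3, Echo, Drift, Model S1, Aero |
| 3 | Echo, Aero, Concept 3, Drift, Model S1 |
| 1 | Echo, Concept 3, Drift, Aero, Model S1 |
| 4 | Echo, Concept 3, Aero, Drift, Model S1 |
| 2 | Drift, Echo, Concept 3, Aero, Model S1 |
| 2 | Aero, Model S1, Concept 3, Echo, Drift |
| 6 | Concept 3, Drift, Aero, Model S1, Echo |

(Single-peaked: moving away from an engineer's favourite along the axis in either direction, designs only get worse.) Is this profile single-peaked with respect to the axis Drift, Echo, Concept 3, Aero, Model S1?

Axis positions: Drift=1, Echo=2, Concept 3=3, Aero=4, Model S1=5.
Ballot type 1: ranking walks positions 4-3-1-2-5; Drift is ranked above Echo even though Echo lies between Drift and the peak Aero on the axis — preferences dip and rise again. Not single-peaked.
Ballot type 2 (peak Echo at position 2): ranking walks positions 2-1-3-4-5, expanding outward from the peak — single-peaked.
Ballot type 3: ranking walks positions 3-2-1-5-4; Model S1 is ranked above Aero even though Aero lies between Model S1 and the peak Concept 3 on the axis — preferences dip and rise again. Not single-peaked.
Ballot type 4: ranking walks positions 2-4-3-1-5; Aero is ranked above Concept 3 even though Concept 3 lies between Aero and the peak Echo on the axis — preferences dip and rise again. Not single-peaked.
Ballot type 5 (peak Echo at position 2): ranking walks positions 2-3-1-4-5, expanding outward from the peak — single-peaked.
Ballot type 6 (peak Echo at position 2): ranking walks positions 2-3-4-1-5, expanding outward from the peak — single-peaked.
Ballot type 7 (peak Drift at position 1): ranking walks positions 1-2-3-4-5, expanding outward from the peak — single-peaked.
Ballot type 8 (peak Aero at position 4): ranking walks positions 4-5-3-2-1, expanding outward from the peak — single-peaked.
Ballot type 9: ranking walks positions 3-1-4-5-2; Drift is ranked above Echo even though Echo lies between Drift and the peak Concept 3 on the axis — preferences dip and rise again. Not single-peaked.
Ballot type 1 violates single-peakedness, so the profile is not single-peaked on this axis.

no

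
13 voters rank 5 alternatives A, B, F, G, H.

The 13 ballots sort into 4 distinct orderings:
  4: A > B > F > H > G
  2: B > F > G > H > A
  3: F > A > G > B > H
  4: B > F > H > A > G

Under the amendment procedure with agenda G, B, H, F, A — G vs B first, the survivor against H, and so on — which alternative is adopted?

Round 1: G vs B — 3–10, B advances.
Round 2: B vs H — 13–0, B advances.
Round 3: B vs F — 10–3, B advances.
Round 4: B vs A — 6–7, A advances.
A survives the agenda.

A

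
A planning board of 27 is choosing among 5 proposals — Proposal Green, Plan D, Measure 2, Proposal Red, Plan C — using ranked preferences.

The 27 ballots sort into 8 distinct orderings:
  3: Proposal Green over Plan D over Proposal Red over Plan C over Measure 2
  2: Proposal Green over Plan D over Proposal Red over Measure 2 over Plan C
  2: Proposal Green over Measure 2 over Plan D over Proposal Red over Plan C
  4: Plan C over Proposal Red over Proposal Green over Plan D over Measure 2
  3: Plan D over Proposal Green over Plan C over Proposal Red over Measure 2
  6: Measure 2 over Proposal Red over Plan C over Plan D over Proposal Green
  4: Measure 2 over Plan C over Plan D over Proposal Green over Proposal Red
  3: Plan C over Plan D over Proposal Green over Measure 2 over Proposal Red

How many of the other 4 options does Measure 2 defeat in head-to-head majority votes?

2

Measure 2 against each rival (27 council members):
Measure 2 vs Proposal Green: 6+4 = 10 for Measure 2, 17 for Proposal Green — Proposal Green by 17–10.
Measure 2 vs Plan D: Measure 2 preferred on 2+6+4 = 12 ballots; Plan D wins 15–12.
Measure 2 vs Proposal Red: Measure 2, 15–12.
Measure 2 vs Plan C: Measure 2 is ranked higher on 2+2+6+4 = 14 ballots, Plan C on 13. Measure 2 wins 14–13.
Measure 2 beats Proposal Red, Plan C; loses to Proposal Green, Plan D — 2 pairwise wins.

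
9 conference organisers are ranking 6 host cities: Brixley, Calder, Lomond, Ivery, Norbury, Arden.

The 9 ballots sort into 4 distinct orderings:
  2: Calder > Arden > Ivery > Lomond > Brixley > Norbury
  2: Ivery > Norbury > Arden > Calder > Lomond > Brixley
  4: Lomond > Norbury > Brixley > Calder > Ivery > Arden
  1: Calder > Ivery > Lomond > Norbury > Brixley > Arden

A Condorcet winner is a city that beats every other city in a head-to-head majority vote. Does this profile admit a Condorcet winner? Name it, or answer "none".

none

Head-to-head results (9 organisers):
Brixley vs Calder: Brixley preferred on 4 ballots; Calder wins 5–4.
Brixley–Lomond: Lomond 9–0.
Brixley–Ivery: Ivery 5–4.
Brixley vs Norbury: 2 to 7, Norbury.
Brixley–Arden: Brixley 5–4.
Calder vs Lomond: Calder wins 5–4.
Calder vs Ivery: Calder, 7–2.
Calder vs Norbury: Calder is ranked higher on 2+1 = 3 ballots, Norbury on 6. Norbury wins 6–3.
Calder vs Arden: Calder, 7–2.
Lomond vs Ivery: 4 to 5, Ivery.
Lomond vs Norbury: Lomond wins 7–2.
Lomond vs Arden: Lomond is ranked higher on 4+1 = 5 ballots, Arden on 4. Lomond wins 5–4.
Ivery vs Norbury: 2+2+1 = 5 for Ivery, 4 for Norbury — Ivery by 5–4.
Ivery vs Arden: Ivery, 7–2.
Norbury vs Arden: Norbury is ranked higher on 2+4+1 = 7 ballots, Arden on 2. Norbury wins 7–2.
Every city loses at least once (Brixley loses to Calder; Calder loses to Norbury; Lomond loses to Calder; Ivery loses to Calder; Norbury loses to Lomond; Arden loses to Brixley). The majority relation contains the cycle Calder > Lomond > Norbury > Calder, so there is no Condorcet winner.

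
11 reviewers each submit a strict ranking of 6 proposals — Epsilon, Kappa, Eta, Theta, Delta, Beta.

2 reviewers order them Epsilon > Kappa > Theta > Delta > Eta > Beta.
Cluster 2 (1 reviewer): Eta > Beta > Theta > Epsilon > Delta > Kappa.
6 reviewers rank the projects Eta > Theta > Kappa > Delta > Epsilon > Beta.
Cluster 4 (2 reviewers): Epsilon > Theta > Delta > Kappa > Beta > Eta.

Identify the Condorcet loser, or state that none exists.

Pairwise majorities:
Epsilon vs Kappa: Kappa wins 6–5.
Epsilon–Eta: Eta 7–4.
Epsilon vs Theta: Epsilon is ranked higher on 2+2 = 4 ballots, Theta on 7. Theta wins 7–4.
Epsilon vs Delta: 2+1+2 = 5 for Epsilon, 6 for Delta — Delta by 6–5.
Epsilon vs Beta: Epsilon is ranked higher on 2+6+2 = 10 ballots, Beta on 1. Epsilon wins 10–1.
Kappa vs Eta: Eta wins 7–4.
Kappa vs Theta: 2 for Kappa, 9 for Theta — Theta by 9–2.
Kappa vs Delta: Kappa, 8–3.
Kappa vs Beta: Kappa wins 10–1.
Eta vs Theta: Eta preferred on 1+6 = 7 ballots; Eta wins 7–4.
Eta vs Delta: Eta, 7–4.
Eta vs Beta: Eta preferred on 2+1+6 = 9 ballots; Eta wins 9–2.
Theta vs Delta: 11 to 0, Theta.
Theta vs Beta: Theta, 10–1.
Delta–Beta: Delta 10–1.
Only Beta has no wins; Beta is the Condorcet loser.

Beta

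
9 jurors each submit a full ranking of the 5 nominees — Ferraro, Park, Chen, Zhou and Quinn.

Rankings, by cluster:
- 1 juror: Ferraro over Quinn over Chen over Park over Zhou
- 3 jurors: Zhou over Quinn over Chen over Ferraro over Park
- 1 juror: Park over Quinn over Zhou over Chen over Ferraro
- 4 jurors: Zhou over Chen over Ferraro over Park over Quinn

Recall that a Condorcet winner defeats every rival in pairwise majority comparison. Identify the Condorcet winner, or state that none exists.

Zhou

Pairwise majorities:
Ferraro vs Park: 8 to 1, Ferraro.
Ferraro vs Chen: Ferraro is ranked higher on 1 ballot, Chen on 8. Chen wins 8–1.
Ferraro vs Zhou: Ferraro preferred on 1 ballot; Zhou wins 8–1.
Ferraro vs Quinn: 5 to 4, Ferraro.
Park vs Chen: Park preferred on 1 ballot; Chen wins 8–1.
Park vs Zhou: Park is ranked higher on 1+1 = 2 ballots, Zhou on 7. Zhou wins 7–2.
Park vs Quinn: Park is ranked higher on 1+4 = 5 ballots, Quinn on 4. Park wins 5–4.
Chen vs Zhou: 1 to 8, Zhou.
Chen vs Quinn: Chen preferred on 4 ballots; Quinn wins 5–4.
Zhou vs Quinn: Zhou preferred on 3+4 = 7 ballots; Zhou wins 7–2.
Only Zhou has no losses; Zhou is the Condorcet winner.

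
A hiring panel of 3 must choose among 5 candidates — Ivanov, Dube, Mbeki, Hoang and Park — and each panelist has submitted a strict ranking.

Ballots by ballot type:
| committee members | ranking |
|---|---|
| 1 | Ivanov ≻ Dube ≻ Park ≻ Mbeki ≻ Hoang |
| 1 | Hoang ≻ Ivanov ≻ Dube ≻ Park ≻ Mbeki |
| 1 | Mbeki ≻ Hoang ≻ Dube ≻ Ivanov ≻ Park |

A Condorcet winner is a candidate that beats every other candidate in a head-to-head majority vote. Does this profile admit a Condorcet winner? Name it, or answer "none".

none

Pairwise majorities:
Ivanov vs Dube: Ivanov preferred on 1+1 = 2 ballots; Ivanov wins 2–1.
Ivanov vs Mbeki: 1+1 = 2 for Ivanov, 1 for Mbeki — Ivanov by 2–1.
Ivanov vs Hoang: 1 to 2, Hoang.
Ivanov vs Park: 3 to 0, Ivanov.
Dube vs Mbeki: Dube preferred on 1+1 = 2 ballots; Dube wins 2–1.
Dube vs Hoang: 1 to 2, Hoang.
Dube vs Park: 3 to 0, Dube.
Mbeki vs Hoang: 1+1 = 2 for Mbeki, 1 for Hoang — Mbeki by 2–1.
Mbeki vs Park: 1 to 2, Park.
Hoang vs Park: 2 to 1, Hoang.
Each candidate drops at least one matchup (Ivanov loses to Hoang; Dube loses to Ivanov; Mbeki loses to Ivanov; Hoang loses to Mbeki; Park loses to Ivanov); the cycle Ivanov > Mbeki > Hoang > Ivanov rules out a Condorcet winner.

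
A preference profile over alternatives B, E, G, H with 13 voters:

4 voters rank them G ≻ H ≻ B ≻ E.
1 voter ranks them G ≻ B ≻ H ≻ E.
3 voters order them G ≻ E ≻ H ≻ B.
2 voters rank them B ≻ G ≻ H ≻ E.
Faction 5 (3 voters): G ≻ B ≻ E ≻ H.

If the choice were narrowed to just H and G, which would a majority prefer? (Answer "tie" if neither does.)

No ballot ranks H above G: 0.
Ballots ranking G above H: 13 − 0 = 13.
G wins the head-to-head 13–0.

G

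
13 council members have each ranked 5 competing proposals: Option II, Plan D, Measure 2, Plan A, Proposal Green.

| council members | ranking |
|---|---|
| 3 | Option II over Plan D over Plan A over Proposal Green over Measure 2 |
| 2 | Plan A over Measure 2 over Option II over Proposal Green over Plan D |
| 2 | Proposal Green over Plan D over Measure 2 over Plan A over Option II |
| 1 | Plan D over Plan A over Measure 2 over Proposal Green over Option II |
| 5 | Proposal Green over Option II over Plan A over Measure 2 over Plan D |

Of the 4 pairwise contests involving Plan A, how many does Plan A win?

2

Plan A against each rival (13 council members):
Plan A vs Option II: 2+2+1 = 5 for Plan A, 8 for Option II — Option II by 8–5.
Plan A vs Plan D: 7 to 6, Plan A.
Plan A–Measure 2: Plan A 11–2.
Plan A–Proposal Green: Proposal Green 7–6.
Plan A beats Plan D, Measure 2; loses to Option II, Proposal Green — 2 pairwise wins.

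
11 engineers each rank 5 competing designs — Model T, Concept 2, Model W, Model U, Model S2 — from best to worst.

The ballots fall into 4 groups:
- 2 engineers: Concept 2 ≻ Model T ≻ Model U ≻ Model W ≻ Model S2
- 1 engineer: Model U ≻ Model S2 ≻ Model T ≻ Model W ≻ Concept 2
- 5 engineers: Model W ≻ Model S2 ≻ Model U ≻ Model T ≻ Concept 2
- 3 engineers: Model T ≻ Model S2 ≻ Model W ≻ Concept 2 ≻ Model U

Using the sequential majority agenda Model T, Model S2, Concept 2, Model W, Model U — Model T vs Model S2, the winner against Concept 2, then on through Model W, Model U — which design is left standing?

Model W

Round 1: Model T vs Model S2 — 5–6, Model S2 advances.
Round 2: Model S2 vs Concept 2 — 9–2, Model S2 advances.
Round 3: Model S2 vs Model W — 4–7, Model W advances.
Round 4: Model W vs Model U — 8–3, Model W advances.
The agenda winner is Model W.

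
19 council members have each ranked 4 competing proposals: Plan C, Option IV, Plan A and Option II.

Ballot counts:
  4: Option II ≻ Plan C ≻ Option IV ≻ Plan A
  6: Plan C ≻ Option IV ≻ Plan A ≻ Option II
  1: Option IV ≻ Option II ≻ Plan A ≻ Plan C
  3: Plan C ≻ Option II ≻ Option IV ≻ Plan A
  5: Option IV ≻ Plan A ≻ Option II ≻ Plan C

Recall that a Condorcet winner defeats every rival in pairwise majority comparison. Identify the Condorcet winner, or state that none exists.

Check each pair by majority over 19 ballots:
Plan C vs Option IV: Plan C is ranked higher on 4+6+3 = 13 ballots, Option IV on 6. Plan C wins 13–6.
Plan C vs Plan A: 13 to 6, Plan C.
Plan C vs Option II: Plan C preferred on 6+3 = 9 ballots; Option II wins 10–9.
Option IV vs Plan A: Option IV is ranked higher on 4+6+1+3+5 = 19 ballots, Plan A on 0. Option IV wins 19–0.
Option IV vs Option II: 6+1+5 = 12 for Option IV, 7 for Option II — Option IV by 12–7.
Plan A vs Option II: 6+5 = 11 for Plan A, 8 for Option II — Plan A by 11–8.
Each option drops at least one matchup (Plan C loses to Option II; Option IV loses to Plan C; Plan A loses to Plan C; Option II loses to Option IV); the cycle Plan C → Option IV → Option II → Plan C rules out a Condorcet winner.

none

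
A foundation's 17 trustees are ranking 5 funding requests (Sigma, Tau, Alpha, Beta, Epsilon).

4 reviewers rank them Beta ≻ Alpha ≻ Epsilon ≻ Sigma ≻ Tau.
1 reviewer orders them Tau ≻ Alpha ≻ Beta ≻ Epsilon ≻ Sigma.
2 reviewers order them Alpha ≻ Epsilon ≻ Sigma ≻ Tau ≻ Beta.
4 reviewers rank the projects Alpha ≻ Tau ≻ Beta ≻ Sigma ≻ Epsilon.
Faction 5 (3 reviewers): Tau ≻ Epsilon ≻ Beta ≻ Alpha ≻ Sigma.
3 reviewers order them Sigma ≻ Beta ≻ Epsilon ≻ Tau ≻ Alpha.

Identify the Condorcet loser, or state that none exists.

Head-to-head results (17 reviewers):
Sigma vs Tau: 9 to 8, Sigma.
Sigma vs Alpha: 3 to 14, Alpha.
Sigma vs Beta: Beta, 12–5.
Sigma vs Epsilon: 7 to 10, Epsilon.
Tau vs Alpha: Tau preferred on 1+3+3 = 7 ballots; Alpha wins 10–7.
Tau vs Beta: Tau is ranked higher on 1+2+4+3 = 10 ballots, Beta on 7. Tau wins 10–7.
Tau vs Epsilon: Epsilon, 9–8.
Alpha vs Beta: Beta wins 10–7.
Alpha vs Epsilon: 11 to 6, Alpha.
Beta vs Epsilon: 4+1+4+3 = 12 for Beta, 5 for Epsilon — Beta by 12–5.
No project is winless: Sigma beats Tau; Tau beats Beta; Alpha beats Sigma; Beta beats Sigma; Epsilon beats Sigma. There is no Condorcet loser.

none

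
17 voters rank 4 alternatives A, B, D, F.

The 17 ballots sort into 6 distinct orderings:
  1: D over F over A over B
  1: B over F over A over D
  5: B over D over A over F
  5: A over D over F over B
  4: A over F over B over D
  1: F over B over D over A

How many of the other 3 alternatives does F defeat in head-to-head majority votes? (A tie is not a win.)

1

F against each rival (17 voters):
F vs A: F preferred on 1+1+1 = 3 ballots; A wins 14–3.
F vs B: F preferred on 1+5+4+1 = 11 ballots; F wins 11–6.
F vs D: F preferred on 1+4+1 = 6 ballots; D wins 11–6.
F beats B; loses to A, D — 1 pairwise win.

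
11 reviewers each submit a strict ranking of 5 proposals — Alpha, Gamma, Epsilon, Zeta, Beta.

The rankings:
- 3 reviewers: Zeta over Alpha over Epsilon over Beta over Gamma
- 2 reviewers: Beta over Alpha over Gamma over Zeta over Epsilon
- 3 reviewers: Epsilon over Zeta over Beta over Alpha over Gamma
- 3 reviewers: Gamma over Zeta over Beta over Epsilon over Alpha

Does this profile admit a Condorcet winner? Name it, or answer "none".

Check each pair by majority over 11 ballots:
Alpha vs Gamma: Alpha preferred on 3+2+3 = 8 ballots; Alpha wins 8–3.
Alpha vs Epsilon: 5 to 6, Epsilon.
Alpha vs Zeta: Alpha is ranked higher on 2 ballots, Zeta on 9. Zeta wins 9–2.
Alpha vs Beta: Alpha is ranked higher on 3 ballots, Beta on 8. Beta wins 8–3.
Gamma vs Epsilon: Gamma preferred on 2+3 = 5 ballots; Epsilon wins 6–5.
Gamma vs Zeta: Gamma is ranked higher on 2+3 = 5 ballots, Zeta on 6. Zeta wins 6–5.
Gamma vs Beta: 3 to 8, Beta.
Epsilon vs Zeta: 3 for Epsilon, 8 for Zeta — Zeta by 8–3.
Epsilon vs Beta: Epsilon preferred on 3+3 = 6 ballots; Epsilon wins 6–5.
Zeta vs Beta: Zeta preferred on 3+3+3 = 9 ballots; Zeta wins 9–2.
Zeta defeats every rival head-to-head and is the Condorcet winner.

Zeta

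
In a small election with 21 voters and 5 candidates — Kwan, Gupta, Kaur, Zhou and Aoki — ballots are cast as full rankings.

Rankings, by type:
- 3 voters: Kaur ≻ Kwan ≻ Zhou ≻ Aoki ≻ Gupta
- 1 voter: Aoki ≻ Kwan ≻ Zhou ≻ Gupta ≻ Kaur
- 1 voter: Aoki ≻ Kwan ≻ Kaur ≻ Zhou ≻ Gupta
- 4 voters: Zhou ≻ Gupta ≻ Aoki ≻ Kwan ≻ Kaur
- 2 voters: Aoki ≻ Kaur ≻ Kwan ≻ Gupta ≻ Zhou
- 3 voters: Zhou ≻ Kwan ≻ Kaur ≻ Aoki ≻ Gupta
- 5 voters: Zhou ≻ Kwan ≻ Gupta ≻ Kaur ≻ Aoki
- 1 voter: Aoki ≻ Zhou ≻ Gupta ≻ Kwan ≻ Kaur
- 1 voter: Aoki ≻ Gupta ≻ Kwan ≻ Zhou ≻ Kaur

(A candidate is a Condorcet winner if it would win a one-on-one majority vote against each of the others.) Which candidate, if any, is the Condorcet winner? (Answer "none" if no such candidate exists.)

Zhou

Pairwise majorities:
Kwan vs Gupta: Kwan is ranked higher on 3+1+1+2+3+5 = 15 ballots, Gupta on 6. Kwan wins 15–6.
Kwan vs Kaur: 16 for Kwan, 5 for Kaur — Kwan by 16–5.
Kwan vs Zhou: 3+1+1+2+1 = 8 for Kwan, 13 for Zhou — Zhou by 13–8.
Kwan vs Aoki: 3+3+5 = 11 for Kwan, 10 for Aoki — Kwan by 11–10.
Gupta vs Kaur: 12 to 9, Gupta.
Gupta vs Zhou: 2+1 = 3 for Gupta, 18 for Zhou — Zhou by 18–3.
Gupta vs Aoki: Gupta preferred on 4+5 = 9 ballots; Aoki wins 12–9.
Kaur vs Zhou: Kaur preferred on 3+1+2 = 6 ballots; Zhou wins 15–6.
Kaur vs Aoki: Kaur preferred on 3+3+5 = 11 ballots; Kaur wins 11–10.
Zhou vs Aoki: Zhou preferred on 3+4+3+5 = 15 ballots; Zhou wins 15–6.
Zhou beats each of Kwan, Gupta, Kaur, Aoki — Zhou is the Condorcet winner.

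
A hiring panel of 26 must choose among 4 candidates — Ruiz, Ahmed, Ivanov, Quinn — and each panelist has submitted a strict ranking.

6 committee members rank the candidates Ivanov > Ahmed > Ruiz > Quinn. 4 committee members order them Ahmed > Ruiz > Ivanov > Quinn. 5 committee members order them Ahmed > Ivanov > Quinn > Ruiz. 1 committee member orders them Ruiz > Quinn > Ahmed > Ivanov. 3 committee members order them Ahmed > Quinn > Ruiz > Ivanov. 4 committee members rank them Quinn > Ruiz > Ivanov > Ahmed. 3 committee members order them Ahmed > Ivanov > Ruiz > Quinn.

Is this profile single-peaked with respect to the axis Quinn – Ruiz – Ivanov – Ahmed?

no

Axis positions: Quinn=1, Ruiz=2, Ivanov=3, Ahmed=4.
Cluster 1 (peak Ivanov at position 3): ranking walks positions 3-4-2-1, expanding outward from the peak — single-peaked.
Cluster 2: ranking walks positions 4-2-3-1; Ruiz is ranked above Ivanov even though Ivanov lies between Ruiz and the peak Ahmed on the axis — preferences dip and rise again. Not single-peaked.
Cluster 3: ranking walks positions 4-3-1-2; Quinn is ranked above Ruiz even though Ruiz lies between Quinn and the peak Ahmed on the axis — preferences dip and rise again. Not single-peaked.
Cluster 4: ranking walks positions 2-1-4-3; Ahmed is ranked above Ivanov even though Ivanov lies between Ahmed and the peak Ruiz on the axis — preferences dip and rise again. Not single-peaked.
Cluster 5: ranking walks positions 4-1-2-3; Quinn is ranked above Ivanov even though Ivanov lies between Quinn and the peak Ahmed on the axis — preferences dip and rise again. Not single-peaked.
Cluster 6 (peak Quinn at position 1): ranking walks positions 1-2-3-4, expanding outward from the peak — single-peaked.
Cluster 7 (peak Ahmed at position 4): ranking walks positions 4-3-2-1, expanding outward from the peak — single-peaked.
Cluster 2 violates single-peakedness, so the profile is not single-peaked on this axis.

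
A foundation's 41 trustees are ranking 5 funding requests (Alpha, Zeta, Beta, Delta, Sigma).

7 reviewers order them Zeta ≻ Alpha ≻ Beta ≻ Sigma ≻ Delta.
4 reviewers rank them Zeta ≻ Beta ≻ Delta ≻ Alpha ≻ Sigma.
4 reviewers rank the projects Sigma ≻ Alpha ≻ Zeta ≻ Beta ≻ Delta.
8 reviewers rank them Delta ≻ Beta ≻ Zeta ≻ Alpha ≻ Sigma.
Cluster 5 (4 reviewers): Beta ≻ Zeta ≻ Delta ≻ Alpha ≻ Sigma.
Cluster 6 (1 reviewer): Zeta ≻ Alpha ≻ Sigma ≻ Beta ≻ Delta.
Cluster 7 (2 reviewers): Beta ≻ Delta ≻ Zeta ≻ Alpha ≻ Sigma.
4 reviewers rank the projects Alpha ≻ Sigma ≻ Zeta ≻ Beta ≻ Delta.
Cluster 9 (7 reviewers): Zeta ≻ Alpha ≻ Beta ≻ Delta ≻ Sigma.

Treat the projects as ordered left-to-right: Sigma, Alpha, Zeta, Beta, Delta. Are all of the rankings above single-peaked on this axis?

Axis positions: Sigma=1, Alpha=2, Zeta=3, Beta=4, Delta=5.
Cluster 1 (peak Zeta at position 3): ranking walks positions 3-2-4-1-5, expanding outward from the peak — single-peaked.
Cluster 2 (peak Zeta at position 3): ranking walks positions 3-4-5-2-1, expanding outward from the peak — single-peaked.
Cluster 3 (peak Sigma at position 1): ranking walks positions 1-2-3-4-5, expanding outward from the peak — single-peaked.
Cluster 4 (peak Delta at position 5): ranking walks positions 5-4-3-2-1, expanding outward from the peak — single-peaked.
Cluster 5 (peak Beta at position 4): ranking walks positions 4-3-5-2-1, expanding outward from the peak — single-peaked.
Cluster 6 (peak Zeta at position 3): ranking walks positions 3-2-1-4-5, expanding outward from the peak — single-peaked.
Cluster 7 (peak Beta at position 4): ranking walks positions 4-5-3-2-1, expanding outward from the peak — single-peaked.
Cluster 8 (peak Alpha at position 2): ranking walks positions 2-1-3-4-5, expanding outward from the peak — single-peaked.
Cluster 9 (peak Zeta at position 3): ranking walks positions 3-2-4-5-1, expanding outward from the peak — single-peaked.
Every ranking is single-peaked on this axis.

yes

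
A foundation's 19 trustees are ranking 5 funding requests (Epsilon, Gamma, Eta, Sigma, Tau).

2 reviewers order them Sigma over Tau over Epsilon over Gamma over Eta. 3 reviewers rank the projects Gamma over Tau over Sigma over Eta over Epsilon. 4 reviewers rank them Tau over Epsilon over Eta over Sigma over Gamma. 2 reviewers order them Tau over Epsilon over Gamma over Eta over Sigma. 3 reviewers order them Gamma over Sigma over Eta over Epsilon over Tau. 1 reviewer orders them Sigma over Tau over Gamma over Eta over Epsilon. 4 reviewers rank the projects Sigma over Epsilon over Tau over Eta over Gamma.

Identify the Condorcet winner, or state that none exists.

Head-to-head results (19 reviewers):
Epsilon vs Gamma: 2+4+2+4 = 12 for Epsilon, 7 for Gamma — Epsilon by 12–7.
Epsilon vs Eta: Epsilon preferred on 2+4+2+4 = 12 ballots; Epsilon wins 12–7.
Epsilon vs Sigma: 6 to 13, Sigma.
Epsilon vs Tau: 7 to 12, Tau.
Gamma vs Eta: 2+3+2+3+1 = 11 for Gamma, 8 for Eta — Gamma by 11–8.
Gamma vs Sigma: Gamma is ranked higher on 3+2+3 = 8 ballots, Sigma on 11. Sigma wins 11–8.
Gamma vs Tau: 3+3 = 6 for Gamma, 13 for Tau — Tau by 13–6.
Eta vs Sigma: Eta is ranked higher on 4+2 = 6 ballots, Sigma on 13. Sigma wins 13–6.
Eta vs Tau: 3 for Eta, 16 for Tau — Tau by 16–3.
Sigma vs Tau: 10 to 9, Sigma.
Only Sigma has no losses; Sigma is the Condorcet winner.

Sigma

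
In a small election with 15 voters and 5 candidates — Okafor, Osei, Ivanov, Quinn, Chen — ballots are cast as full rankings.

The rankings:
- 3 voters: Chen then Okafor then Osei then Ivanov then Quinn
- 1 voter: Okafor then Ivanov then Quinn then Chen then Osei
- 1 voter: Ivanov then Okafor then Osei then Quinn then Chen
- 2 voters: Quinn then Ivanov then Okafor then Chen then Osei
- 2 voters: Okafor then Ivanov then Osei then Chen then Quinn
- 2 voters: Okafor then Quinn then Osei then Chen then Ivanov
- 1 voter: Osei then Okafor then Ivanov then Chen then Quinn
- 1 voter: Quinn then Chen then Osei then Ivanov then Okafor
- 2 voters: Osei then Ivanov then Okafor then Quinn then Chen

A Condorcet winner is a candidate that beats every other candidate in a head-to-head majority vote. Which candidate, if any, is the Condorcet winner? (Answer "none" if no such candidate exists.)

Pairwise majorities:
Okafor vs Osei: Okafor preferred on 3+1+1+2+2+2 = 11 ballots; Okafor wins 11–4.
Okafor vs Ivanov: Okafor is ranked higher on 3+1+2+2+1 = 9 ballots, Ivanov on 6. Okafor wins 9–6.
Okafor vs Quinn: 12 for Okafor, 3 for Quinn — Okafor by 12–3.
Okafor vs Chen: 11 to 4, Okafor.
Osei vs Ivanov: 9 to 6, Osei.
Osei vs Quinn: 9 to 6, Osei.
Osei vs Chen: Osei preferred on 1+2+2+1+2 = 8 ballots; Osei wins 8–7.
Ivanov vs Quinn: 3+1+1+2+1+2 = 10 for Ivanov, 5 for Quinn — Ivanov by 10–5.
Ivanov vs Chen: Ivanov is ranked higher on 1+1+2+2+1+2 = 9 ballots, Chen on 6. Ivanov wins 9–6.
Quinn vs Chen: 1+1+2+2+1+2 = 9 for Quinn, 6 for Chen — Quinn by 9–6.
Only Okafor has no losses; Okafor is the Condorcet winner.

Okafor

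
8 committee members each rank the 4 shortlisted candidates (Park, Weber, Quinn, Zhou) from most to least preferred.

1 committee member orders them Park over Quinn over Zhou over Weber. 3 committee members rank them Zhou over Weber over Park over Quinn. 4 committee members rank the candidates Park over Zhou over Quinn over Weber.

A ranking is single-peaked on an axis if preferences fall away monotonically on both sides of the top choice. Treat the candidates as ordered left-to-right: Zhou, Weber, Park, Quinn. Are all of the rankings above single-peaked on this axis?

Axis positions: Zhou=1, Weber=2, Park=3, Quinn=4.
Ballot type 1: ranking walks positions 3-4-1-2; Zhou is ranked above Weber even though Weber lies between Zhou and the peak Park on the axis — preferences dip and rise again. Not single-peaked.
Ballot type 2 (peak Zhou at position 1): ranking walks positions 1-2-3-4, expanding outward from the peak — single-peaked.
Ballot type 3: ranking walks positions 3-1-4-2; Zhou is ranked above Weber even though Weber lies between Zhou and the peak Park on the axis — preferences dip and rise again. Not single-peaked.
Ballot type 1 violates single-peakedness, so the profile is not single-peaked on this axis.

no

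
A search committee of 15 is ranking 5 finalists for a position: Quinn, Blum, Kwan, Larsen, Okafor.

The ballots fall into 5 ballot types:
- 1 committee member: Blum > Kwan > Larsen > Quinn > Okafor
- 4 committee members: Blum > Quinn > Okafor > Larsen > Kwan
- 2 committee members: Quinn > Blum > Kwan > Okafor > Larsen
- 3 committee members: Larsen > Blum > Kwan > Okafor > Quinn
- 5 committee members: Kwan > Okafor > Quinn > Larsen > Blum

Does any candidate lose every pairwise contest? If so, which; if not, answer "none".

Head-to-head results (15 committee members):
Quinn vs Blum: Blum, 8–7.
Quinn vs Kwan: Kwan, 9–6.
Quinn vs Larsen: 4+2+5 = 11 for Quinn, 4 for Larsen — Quinn by 11–4.
Quinn–Okafor: Okafor 8–7.
Blum–Kwan: Blum 10–5.
Blum vs Larsen: Blum is ranked higher on 1+4+2 = 7 ballots, Larsen on 8. Larsen wins 8–7.
Blum vs Okafor: Blum, 10–5.
Kwan vs Larsen: Kwan wins 8–7.
Kwan vs Okafor: 1+2+3+5 = 11 for Kwan, 4 for Okafor — Kwan by 11–4.
Larsen vs Okafor: 1+3 = 4 for Larsen, 11 for Okafor — Okafor by 11–4.
Each candidate has at least one pairwise win (Quinn beats Larsen; Blum beats Quinn; Kwan beats Quinn; Larsen beats Blum; Okafor beats Quinn) — no Condorcet loser.

none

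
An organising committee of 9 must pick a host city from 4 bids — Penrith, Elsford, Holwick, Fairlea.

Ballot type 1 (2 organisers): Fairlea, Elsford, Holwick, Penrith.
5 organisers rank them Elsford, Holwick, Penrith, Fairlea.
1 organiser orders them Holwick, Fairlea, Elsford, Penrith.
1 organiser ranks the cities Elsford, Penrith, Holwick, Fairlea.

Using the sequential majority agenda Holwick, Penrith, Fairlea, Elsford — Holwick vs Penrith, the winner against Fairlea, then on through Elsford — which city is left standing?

Round 1: Holwick vs Penrith — 8–1, Holwick advances.
Round 2: Holwick vs Fairlea — 7–2, Holwick advances.
Round 3: Holwick vs Elsford — 1–8, Elsford advances.
Elsford survives the agenda.

Elsford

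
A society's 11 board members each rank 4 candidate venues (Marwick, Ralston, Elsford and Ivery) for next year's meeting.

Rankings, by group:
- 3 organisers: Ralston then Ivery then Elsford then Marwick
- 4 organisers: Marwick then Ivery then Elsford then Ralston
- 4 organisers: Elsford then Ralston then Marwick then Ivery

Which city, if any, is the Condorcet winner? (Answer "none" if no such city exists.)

none

Check each pair by majority over 11 ballots:
Marwick vs Ralston: Ralston wins 7–4.
Marwick vs Elsford: 4 to 7, Elsford.
Marwick–Ivery: Marwick 8–3.
Ralston vs Elsford: 3 for Ralston, 8 for Elsford — Elsford by 8–3.
Ralston–Ivery: Ralston 7–4.
Elsford vs Ivery: 4 to 7, Ivery.
Every city loses at least once (Marwick loses to Ralston; Ralston loses to Elsford; Elsford loses to Ivery; Ivery loses to Marwick). The majority relation contains the cycle Marwick → Ivery → Elsford → Marwick, so there is no Condorcet winner.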